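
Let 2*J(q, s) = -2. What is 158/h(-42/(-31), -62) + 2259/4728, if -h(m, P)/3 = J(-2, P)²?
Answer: -246749/4728 ≈ -52.189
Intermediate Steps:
J(q, s) = -1 (J(q, s) = (½)*(-2) = -1)
h(m, P) = -3 (h(m, P) = -3*(-1)² = -3*1 = -3)
158/h(-42/(-31), -62) + 2259/4728 = 158/(-3) + 2259/4728 = 158*(-⅓) + 2259*(1/4728) = -158/3 + 753/1576 = -246749/4728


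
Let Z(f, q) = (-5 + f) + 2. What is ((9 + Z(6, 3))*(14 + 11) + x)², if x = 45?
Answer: 119025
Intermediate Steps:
Z(f, q) = -3 + f
((9 + Z(6, 3))*(14 + 11) + x)² = ((9 + (-3 + 6))*(14 + 11) + 45)² = ((9 + 3)*25 + 45)² = (12*25 + 45)² = (300 + 45)² = 345² = 119025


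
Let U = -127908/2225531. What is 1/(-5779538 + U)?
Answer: -202321/1169321919326 ≈ -1.7302e-7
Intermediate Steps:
U = -11628/202321 (U = -127908*1/2225531 = -11628/202321 ≈ -0.057473)
1/(-5779538 + U) = 1/(-5779538 - 11628/202321) = 1/(-1169321919326/202321) = -202321/1169321919326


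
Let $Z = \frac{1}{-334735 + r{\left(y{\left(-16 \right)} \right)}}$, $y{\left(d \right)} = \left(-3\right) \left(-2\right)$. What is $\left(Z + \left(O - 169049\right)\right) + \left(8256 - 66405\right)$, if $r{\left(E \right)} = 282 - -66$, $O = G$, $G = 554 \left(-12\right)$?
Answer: $- \frac{78195062403}{334387} \approx -2.3385 \cdot 10^{5}$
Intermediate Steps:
$G = -6648$
$O = -6648$
$y{\left(d \right)} = 6$
$r{\left(E \right)} = 348$ ($r{\left(E \right)} = 282 + 66 = 348$)
$Z = - \frac{1}{334387}$ ($Z = \frac{1}{-334735 + 348} = \frac{1}{-334387} = - \frac{1}{334387} \approx -2.9905 \cdot 10^{-6}$)
$\left(Z + \left(O - 169049\right)\right) + \left(8256 - 66405\right) = \left(- \frac{1}{334387} - 175697\right) + \left(8256 - 66405\right) = \left(- \frac{1}{334387} - 175697\right) - 58149 = - \frac{58750792740}{334387} - 58149 = - \frac{78195062403}{334387}$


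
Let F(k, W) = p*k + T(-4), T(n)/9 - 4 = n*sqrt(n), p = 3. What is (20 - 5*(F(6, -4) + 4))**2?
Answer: -56700 - 194400*I ≈ -56700.0 - 1.944e+5*I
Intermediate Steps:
T(n) = 36 + 9*n**(3/2) (T(n) = 36 + 9*(n*sqrt(n)) = 36 + 9*n**(3/2))
F(k, W) = 36 - 72*I + 3*k (F(k, W) = 3*k + (36 + 9*(-4)**(3/2)) = 3*k + (36 + 9*(-8*I)) = 3*k + (36 - 72*I) = 36 - 72*I + 3*k)
(20 - 5*(F(6, -4) + 4))**2 = (20 - 5*((36 - 72*I + 3*6) + 4))**2 = (20 - 5*((36 - 72*I + 18) + 4))**2 = (20 - 5*((54 - 72*I) + 4))**2 = (20 - 5*(58 - 72*I))**2 = (20 + (-290 + 360*I))**2 = (-270 + 360*I)**2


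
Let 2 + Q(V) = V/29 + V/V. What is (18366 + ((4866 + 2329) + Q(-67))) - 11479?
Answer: 408282/29 ≈ 14079.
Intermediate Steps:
Q(V) = -1 + V/29 (Q(V) = -2 + (V/29 + V/V) = -2 + (V*(1/29) + 1) = -2 + (V/29 + 1) = -2 + (1 + V/29) = -1 + V/29)
(18366 + ((4866 + 2329) + Q(-67))) - 11479 = (18366 + ((4866 + 2329) + (-1 + (1/29)*(-67)))) - 11479 = (18366 + (7195 + (-1 - 67/29))) - 11479 = (18366 + (7195 - 96/29)) - 11479 = (18366 + 208559/29) - 11479 = 741173/29 - 11479 = 408282/29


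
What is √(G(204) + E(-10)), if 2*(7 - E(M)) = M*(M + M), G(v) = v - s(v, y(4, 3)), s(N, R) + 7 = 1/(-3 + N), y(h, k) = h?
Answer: √4767117/201 ≈ 10.863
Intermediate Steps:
s(N, R) = -7 + 1/(-3 + N)
G(v) = v - (22 - 7*v)/(-3 + v)
E(M) = 7 - M² (E(M) = 7 - M*(M + M)/2 = 7 - M*2*M/2 = 7 - M²)
√(G(204) + E(-10)) = √((-22 + 204² + 4*204)/(-3 + 204) + (7 - 1*(-10)²)) = √((-22 + 41616 + 816)/201 + (7 - 1*100)) = √((1/201)*42410 + (7 - 100)) = √(42410/201 - 93) = √(23717/201) = √4767117/201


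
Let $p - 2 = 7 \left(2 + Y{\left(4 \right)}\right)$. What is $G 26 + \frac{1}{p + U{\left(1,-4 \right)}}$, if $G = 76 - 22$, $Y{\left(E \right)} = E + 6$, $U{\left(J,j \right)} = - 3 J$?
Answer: $\frac{116533}{83} \approx 1404.0$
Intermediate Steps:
$Y{\left(E \right)} = 6 + E$
$p = 86$ ($p = 2 + 7 \left(2 + \left(6 + 4\right)\right) = 2 + 7 \left(2 + 10\right) = 2 + 7 \cdot 12 = 2 + 84 = 86$)
$G = 54$
$G 26 + \frac{1}{p + U{\left(1,-4 \right)}} = 54 \cdot 26 + \frac{1}{86 - 3} = 1404 + \frac{1}{86 - 3} = 1404 + \frac{1}{83} = \frac{116533}{83}$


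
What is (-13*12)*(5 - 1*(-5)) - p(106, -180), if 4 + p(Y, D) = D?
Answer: -1376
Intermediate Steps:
p(Y, D) = -4 + D
(-13*12)*(5 - 1*(-5)) - p(106, -180) = (-13*12)*(5 - 1*(-5)) - (-4 - 180) = -156*(5 + 5) - 1*(-184) = -156*10 + 184 = -1560 + 184 = -1376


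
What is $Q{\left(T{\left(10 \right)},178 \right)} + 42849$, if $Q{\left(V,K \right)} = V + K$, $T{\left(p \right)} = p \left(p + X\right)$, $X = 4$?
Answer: $43167$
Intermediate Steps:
$T{\left(p \right)} = p \left(4 + p\right)$ ($T{\left(p \right)} = p \left(p + 4\right) = p \left(4 + p\right)$)
$Q{\left(V,K \right)} = K + V$
$Q{\left(T{\left(10 \right)},178 \right)} + 42849 = \left(178 + 10 \left(4 + 10\right)\right) + 42849 = \left(178 + 10 \cdot 14\right) + 42849 = \left(178 + 140\right) + 42849 = 318 + 42849 = 43167$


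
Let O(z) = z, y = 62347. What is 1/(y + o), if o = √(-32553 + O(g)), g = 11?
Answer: 62347/3887180951 - I*√32542/3887180951 ≈ 1.6039e-5 - 4.6407e-8*I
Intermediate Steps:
o = I*√32542 (o = √(-32553 + 11) = √(-32542) = I*√32542 ≈ 180.39*I)
1/(y + o) = 1/(62347 + I*√32542)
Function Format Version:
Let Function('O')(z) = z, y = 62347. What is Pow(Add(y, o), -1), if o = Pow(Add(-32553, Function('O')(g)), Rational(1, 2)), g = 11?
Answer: Add(Rational(62347, 3887180951), Mul(Rational(-1, 3887180951), I, Pow(32542, Rational(1, 2)))) ≈ Add(1.6039e-5, Mul(-4.6407e-8, I))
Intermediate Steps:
o = Mul(I, Pow(32542, Rational(1, 2))) (o = Pow(Add(-32553, 11), Rational(1, 2)) = Pow(-32542, Rational(1, 2)) = Mul(I, Pow(32542, Rational(1, 2))) ≈ Mul(180.39, I))
Pow(Add(y, o), -1) = Pow(Add(62347, Mul(I, Pow(32542, Rational(1, 2)))), -1)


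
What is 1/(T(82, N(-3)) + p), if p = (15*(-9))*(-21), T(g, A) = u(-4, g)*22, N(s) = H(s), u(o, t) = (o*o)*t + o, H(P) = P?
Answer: 1/31611 ≈ 3.1635e-5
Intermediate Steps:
u(o, t) = o + t*o**2 (u(o, t) = o**2*t + o = t*o**2 + o = o + t*o**2)
N(s) = s
T(g, A) = -88 + 352*g (T(g, A) = -4*(1 - 4*g)*22 = (-4 + 16*g)*22 = -88 + 352*g)
p = 2835 (p = -135*(-21) = 2835)
1/(T(82, N(-3)) + p) = 1/((-88 + 352*82) + 2835) = 1/((-88 + 28864) + 2835) = 1/(28776 + 2835) = 1/31611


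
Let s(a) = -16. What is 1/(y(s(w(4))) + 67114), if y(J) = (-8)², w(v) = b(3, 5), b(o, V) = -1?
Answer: 1/67178 ≈ 1.4886e-5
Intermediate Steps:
w(v) = -1
y(J) = 64
1/(y(s(w(4))) + 67114) = 1/(64 + 67114) = 1/67178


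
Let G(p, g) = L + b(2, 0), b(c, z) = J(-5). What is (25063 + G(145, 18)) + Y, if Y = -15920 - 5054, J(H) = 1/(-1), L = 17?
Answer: 4105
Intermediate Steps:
J(H) = -1
Y = -20974
b(c, z) = -1
G(p, g) = 16 (G(p, g) = 17 - 1 = 16)
(25063 + G(145, 18)) + Y = (25063 + 16) - 20974 = 25079 - 20974 = 4105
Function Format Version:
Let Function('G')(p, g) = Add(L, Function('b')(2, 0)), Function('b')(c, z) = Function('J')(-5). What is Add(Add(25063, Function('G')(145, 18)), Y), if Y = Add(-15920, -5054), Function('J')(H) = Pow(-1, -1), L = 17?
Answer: 4105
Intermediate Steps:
Function('J')(H) = -1
Y = -20974
Function('b')(c, z) = -1
Function('G')(p, g) = 16 (Function('G')(p, g) = Add(17, -1) = 16)
Add(Add(25063, Function('G')(145, 18)), Y) = Add(Add(25063, 16), -20974) = Add(25079, -20974) = 4105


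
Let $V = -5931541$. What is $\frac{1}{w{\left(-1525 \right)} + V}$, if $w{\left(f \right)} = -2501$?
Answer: $- \frac{1}{5934042} \approx -1.6852 \cdot 10^{-7}$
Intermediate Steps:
$\frac{1}{w{\left(-1525 \right)} + V} = \frac{1}{-2501 - 5931541} = \frac{1}{-5934042} = - \frac{1}{5934042}$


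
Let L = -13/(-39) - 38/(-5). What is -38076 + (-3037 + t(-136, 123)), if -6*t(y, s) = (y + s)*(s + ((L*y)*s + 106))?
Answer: -9844577/30 ≈ -3.2815e+5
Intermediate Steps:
L = 119/15 (L = -13*(-1/39) - 38*(-⅕) = ⅓ + 38/5 = 119/15 ≈ 7.9333)
t(y, s) = -(s + y)*(106 + s + 119*s*y/15)/6 (t(y, s) = -(y + s)*(s + ((119*y/15)*s + 106))/6 = -(s + y)*(s + (119*s*y/15 + 106))/6 = -(s + y)*(s + (106 + 119*s*y/15))/6 = -(s + y)*(106 + s + 119*s*y/15)/6)
-38076 + (-3037 + t(-136, 123)) = -38076 + (-3037 + (-53/3*123 - 53/3*(-136) - ⅙*123² - 119/90*123*(-136)² - 119/90*(-136)*123² - ⅙*123*(-136))) = -38076 + (-3037 + (-2173 + 7208/3 - ⅙*15129 - 119/90*123*18496 - 119/90*(-136)*15129 + 2788)) = -38076 + (-3037 + (-2173 + 7208/3 - 5043/2 - 45120992/15 + 13602652/5 + 2788)) = -38076 + (-3037 - 8611187/30) = -38076 - 8702297/30 = -9844577/30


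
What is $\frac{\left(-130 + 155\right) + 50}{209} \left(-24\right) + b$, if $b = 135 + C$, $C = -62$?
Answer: $\frac{13457}{209} \approx 64.388$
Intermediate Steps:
$b = 73$ ($b = 135 - 62 = 73$)
$\frac{\left(-130 + 155\right) + 50}{209} \left(-24\right) + b = \frac{\left(-130 + 155\right) + 50}{209} \left(-24\right) + 73 = \left(25 + 50\right) \frac{1}{209} \left(-24\right) + 73 = 75 \cdot \frac{1}{209} \left(-24\right) + 73 = \frac{75}{209} \left(-24\right) + 73 = - \frac{1800}{209} + 73 = \frac{13457}{209}$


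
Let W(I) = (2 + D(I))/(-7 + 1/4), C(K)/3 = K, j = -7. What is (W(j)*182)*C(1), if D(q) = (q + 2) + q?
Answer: 7280/9 ≈ 808.89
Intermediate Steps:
C(K) = 3*K
D(q) = 2 + 2*q (D(q) = (2 + q) + q = 2 + 2*q)
W(I) = -16/27 - 8*I/27 (W(I) = (2 + (2 + 2*I))/(-7 + 1/4) = (4 + 2*I)/(-7 + ¼) = (4 + 2*I)/(-27/4) = (4 + 2*I)*(-4/27) = -16/27 - 8*I/27)
(W(j)*182)*C(1) = ((-16/27 - 8/27*(-7))*182)*(3*1) = ((-16/27 + 56/27)*182)*3 = ((40/27)*182)*3 = (7280/27)*3 = 7280/9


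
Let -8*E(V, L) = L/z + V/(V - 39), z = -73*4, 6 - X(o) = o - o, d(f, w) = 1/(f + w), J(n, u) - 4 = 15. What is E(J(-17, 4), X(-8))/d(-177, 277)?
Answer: 7085/584 ≈ 12.132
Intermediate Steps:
J(n, u) = 19 (J(n, u) = 4 + 15 = 19)
X(o) = 6 (X(o) = 6 - (o - o) = 6 - 1*0 = 6 + 0 = 6)
z = -292
E(V, L) = L/2336 - V/(8*(-39 + V)) (E(V, L) = -(L/(-292) + V/(V - 39))/8 = -(L*(-1/292) + V/(-39 + V))/8 = -(-L/292 + V/(-39 + V))/8 = L/2336 - V/(8*(-39 + V)))
E(J(-17, 4), X(-8))/d(-177, 277) = ((-292*19 - 39*6 + 6*19)/(2336*(-39 + 19)))/(1/(-177 + 277)) = ((1/2336)*(-5548 - 234 + 114)/(-20))/(1/100) = ((1/2336)*(-1/20)*(-5668))/(1/100) = (1417/11680)*100 = 7085/584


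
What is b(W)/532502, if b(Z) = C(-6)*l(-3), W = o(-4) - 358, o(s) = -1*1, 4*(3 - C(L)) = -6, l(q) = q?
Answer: -27/1065004 ≈ -2.5352e-5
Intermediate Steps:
C(L) = 9/2 (C(L) = 3 - 1/4*(-6) = 3 + 3/2 = 9/2)
o(s) = -1
W = -359 (W = -1 - 358 = -359)
b(Z) = -27/2 (b(Z) = (9/2)*(-3) = -27/2)
b(W)/532502 = -27/2/532502 = -27/2*1/532502 = -27/1065004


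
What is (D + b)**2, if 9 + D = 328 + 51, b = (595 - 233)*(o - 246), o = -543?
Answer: 81366421504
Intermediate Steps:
b = -285618 (b = (595 - 233)*(-543 - 246) = 362*(-789) = -285618)
D = 370 (D = -9 + (328 + 51) = -9 + 379 = 370)
(D + b)**2 = (370 - 285618)**2 = (-285248)**2 = 81366421504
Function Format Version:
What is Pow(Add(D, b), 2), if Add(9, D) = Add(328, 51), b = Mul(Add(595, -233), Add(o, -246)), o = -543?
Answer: 81366421504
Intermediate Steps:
b = -285618 (b = Mul(Add(595, -233), Add(-543, -246)) = Mul(362, -789) = -285618)
D = 370 (D = Add(-9, Add(328, 51)) = Add(-9, 379) = 370)
Pow(Add(D, b), 2) = Pow(Add(370, -285618), 2) = Pow(-285248, 2) = 81366421504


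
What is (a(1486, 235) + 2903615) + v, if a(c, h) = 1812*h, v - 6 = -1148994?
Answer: 2180447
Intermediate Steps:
v = -1148988 (v = 6 - 1148994 = -1148988)
(a(1486, 235) + 2903615) + v = (1812*235 + 2903615) - 1148988 = (425820 + 2903615) - 1148988 = 3329435 - 1148988 = 2180447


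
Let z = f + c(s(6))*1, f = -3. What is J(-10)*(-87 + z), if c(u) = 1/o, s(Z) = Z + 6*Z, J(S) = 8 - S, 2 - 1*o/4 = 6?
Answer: -12969/8 ≈ -1621.1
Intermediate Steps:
o = -16 (o = 8 - 4*6 = 8 - 24 = -16)
s(Z) = 7*Z
c(u) = -1/16 (c(u) = 1/(-16) = -1/16)
z = -49/16 (z = -3 - 1/16*1 = -3 - 1/16 = -49/16 ≈ -3.0625)
J(-10)*(-87 + z) = (8 - 1*(-10))*(-87 - 49/16) = (8 + 10)*(-1441/16) = 18*(-1441/16) = -12969/8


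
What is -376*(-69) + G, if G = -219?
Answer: 25725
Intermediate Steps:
-376*(-69) + G = -376*(-69) - 219 = 25944 - 219 = 25725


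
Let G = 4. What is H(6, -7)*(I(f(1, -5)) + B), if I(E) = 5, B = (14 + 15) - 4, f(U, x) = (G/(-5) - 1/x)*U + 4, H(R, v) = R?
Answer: 180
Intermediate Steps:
f(U, x) = 4 + U*(-⅘ - 1/x) (f(U, x) = (4/(-5) - 1/x)*U + 4 = (4*(-⅕) - 1/x)*U + 4 = (-⅘ - 1/x)*U + 4 = U*(-⅘ - 1/x) + 4 = 4 + U*(-⅘ - 1/x))
B = 25 (B = 29 - 4 = 25)
H(6, -7)*(I(f(1, -5)) + B) = 6*(5 + 25) = 6*30 = 180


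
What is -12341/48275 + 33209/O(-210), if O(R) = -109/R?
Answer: 336663194581/5261975 ≈ 63980.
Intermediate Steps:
-12341/48275 + 33209/O(-210) = -12341/48275 + 33209/((-109/(-210))) = -12341*1/48275 + 33209/((-109*(-1/210))) = -12341/48275 + 33209/(109/210) = -12341/48275 + 33209*(210/109) = -12341/48275 + 6973890/109 = 336663194581/5261975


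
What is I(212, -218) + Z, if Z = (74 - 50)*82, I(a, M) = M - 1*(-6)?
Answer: 1756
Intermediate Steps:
I(a, M) = 6 + M (I(a, M) = M + 6 = 6 + M)
Z = 1968 (Z = 24*82 = 1968)
I(212, -218) + Z = (6 - 218) + 1968 = -212 + 1968 = 1756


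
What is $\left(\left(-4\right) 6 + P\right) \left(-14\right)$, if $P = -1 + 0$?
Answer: $350$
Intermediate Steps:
$P = -1$
$\left(\left(-4\right) 6 + P\right) \left(-14\right) = \left(\left(-4\right) 6 - 1\right) \left(-14\right) = \left(-24 - 1\right) \left(-14\right) = \left(-25\right) \left(-14\right) = 350$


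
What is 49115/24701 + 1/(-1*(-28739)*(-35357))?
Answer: 49906970656944/25099299252923 ≈ 1.9884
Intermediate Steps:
49115/24701 + 1/(-1*(-28739)*(-35357)) = 49115*(1/24701) - 1/35357/28739 = 49115/24701 + (1/28739)*(-1/35357) = 49115/24701 - 1/1016124823 = 49906970656944/25099299252923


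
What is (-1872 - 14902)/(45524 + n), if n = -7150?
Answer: -8387/19187 ≈ -0.43712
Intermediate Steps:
(-1872 - 14902)/(45524 + n) = (-1872 - 14902)/(45524 - 7150) = -16774/38374 = -16774*1/38374 = -8387/19187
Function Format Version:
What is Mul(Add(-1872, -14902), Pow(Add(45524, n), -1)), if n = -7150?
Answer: Rational(-8387, 19187) ≈ -0.43712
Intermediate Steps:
Mul(Add(-1872, -14902), Pow(Add(45524, n), -1)) = Mul(Add(-1872, -14902), Pow(Add(45524, -7150), -1)) = Mul(-16774, Pow(38374, -1)) = Mul(-16774, Rational(1, 38374)) = Rational(-8387, 19187)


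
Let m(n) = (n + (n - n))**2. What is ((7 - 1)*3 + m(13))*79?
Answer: 14773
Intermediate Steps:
m(n) = n**2 (m(n) = (n + 0)**2 = n**2)
((7 - 1)*3 + m(13))*79 = ((7 - 1)*3 + 13**2)*79 = (6*3 + 169)*79 = (18 + 169)*79 = 187*79 = 14773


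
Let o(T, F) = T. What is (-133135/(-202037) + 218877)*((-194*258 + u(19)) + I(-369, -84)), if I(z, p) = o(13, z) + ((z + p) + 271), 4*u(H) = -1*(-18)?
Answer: -2220643209178936/202037 ≈ -1.0991e+10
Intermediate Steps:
u(H) = 9/2 (u(H) = (-1*(-18))/4 = (¼)*18 = 9/2)
I(z, p) = 284 + p + z (I(z, p) = 13 + ((z + p) + 271) = 13 + ((p + z) + 271) = 13 + (271 + p + z) = 284 + p + z)
(-133135/(-202037) + 218877)*((-194*258 + u(19)) + I(-369, -84)) = (-133135/(-202037) + 218877)*((-194*258 + 9/2) + (284 - 84 - 369)) = (-133135*(-1/202037) + 218877)*((-50052 + 9/2) - 169) = (133135/202037 + 218877)*(-100095/2 - 169) = (44221385584/202037)*(-100433/2) = -2220643209178936/202037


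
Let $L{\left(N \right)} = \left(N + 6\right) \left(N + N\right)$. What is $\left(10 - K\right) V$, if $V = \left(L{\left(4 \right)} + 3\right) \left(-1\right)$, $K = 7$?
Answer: $-249$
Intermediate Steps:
$L{\left(N \right)} = 2 N \left(6 + N\right)$ ($L{\left(N \right)} = \left(6 + N\right) 2 N = 2 N \left(6 + N\right)$)
$V = -83$ ($V = \left(2 \cdot 4 \left(6 + 4\right) + 3\right) \left(-1\right) = \left(2 \cdot 4 \cdot 10 + 3\right) \left(-1\right) = \left(80 + 3\right) \left(-1\right) = 83 \left(-1\right) = -83$)
$\left(10 - K\right) V = \left(10 - 7\right) \left(-83\right) = 3 \left(-83\right) = -249$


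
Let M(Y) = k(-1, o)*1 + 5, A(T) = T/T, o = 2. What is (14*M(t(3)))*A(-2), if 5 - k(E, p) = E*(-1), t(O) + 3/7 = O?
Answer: 126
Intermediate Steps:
t(O) = -3/7 + O
A(T) = 1
k(E, p) = 5 + E (k(E, p) = 5 - E*(-1) = 5 - (-1)*E = 5 + E)
M(Y) = 9 (M(Y) = (5 - 1)*1 + 5 = 4*1 + 5 = 4 + 5 = 9)
(14*M(t(3)))*A(-2) = (14*9)*1 = 126*1 = 126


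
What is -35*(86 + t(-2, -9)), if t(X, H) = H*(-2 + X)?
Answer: -4270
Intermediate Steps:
-35*(86 + t(-2, -9)) = -35*(86 - 9*(-2 - 2)) = -35*(86 - 9*(-4)) = -35*(86 + 36) = -35*122 = -4270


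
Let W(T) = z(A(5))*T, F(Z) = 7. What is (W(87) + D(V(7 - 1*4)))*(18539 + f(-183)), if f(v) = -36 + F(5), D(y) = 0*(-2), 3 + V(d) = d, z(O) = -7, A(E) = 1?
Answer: -11272590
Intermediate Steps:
V(d) = -3 + d
D(y) = 0
W(T) = -7*T
f(v) = -29 (f(v) = -36 + 7 = -29)
(W(87) + D(V(7 - 1*4)))*(18539 + f(-183)) = (-7*87 + 0)*(18539 - 29) = (-609 + 0)*18510 = -609*18510 = -11272590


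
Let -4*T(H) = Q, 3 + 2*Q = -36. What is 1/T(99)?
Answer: 8/39 ≈ 0.20513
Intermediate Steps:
Q = -39/2 (Q = -3/2 + (½)*(-36) = -3/2 - 18 = -39/2 ≈ -19.500)
T(H) = 39/8 (T(H) = -¼*(-39/2) = 39/8)
1/T(99) = 1/(39/8) = 8/39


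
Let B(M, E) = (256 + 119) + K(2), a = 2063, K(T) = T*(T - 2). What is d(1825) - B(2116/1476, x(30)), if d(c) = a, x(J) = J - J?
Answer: 1688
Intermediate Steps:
K(T) = T*(-2 + T)
x(J) = 0
d(c) = 2063
B(M, E) = 375 (B(M, E) = (256 + 119) + 2*(-2 + 2) = 375 + 2*0 = 375 + 0 = 375)
d(1825) - B(2116/1476, x(30)) = 2063 - 1*375 = 2063 - 375 = 1688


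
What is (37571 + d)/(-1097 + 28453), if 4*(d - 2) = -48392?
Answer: 25475/27356 ≈ 0.93124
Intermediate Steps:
d = -12096 (d = 2 + (¼)*(-48392) = 2 - 12098 = -12096)
(37571 + d)/(-1097 + 28453) = (37571 - 12096)/(-1097 + 28453) = 25475/27356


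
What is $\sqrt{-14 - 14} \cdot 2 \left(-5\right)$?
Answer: $- 20 i \sqrt{7} \approx - 52.915 i$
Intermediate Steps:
$\sqrt{-14 - 14} \cdot 2 \left(-5\right) = \sqrt{-28} \cdot 2 \left(-5\right) = 2 i \sqrt{7} \cdot 2 \left(-5\right) = 4 i \sqrt{7} \left(-5\right) = - 20 i \sqrt{7}$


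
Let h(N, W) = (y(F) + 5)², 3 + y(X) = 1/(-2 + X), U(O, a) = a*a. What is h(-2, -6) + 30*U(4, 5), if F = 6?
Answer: 12081/16 ≈ 755.06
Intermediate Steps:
U(O, a) = a²
y(X) = -3 + 1/(-2 + X)
h(N, W) = 81/16 (h(N, W) = ((7 - 3*6)/(-2 + 6) + 5)² = ((7 - 18)/4 + 5)² = ((¼)*(-11) + 5)² = (-11/4 + 5)² = (9/4)² = 81/16)
h(-2, -6) + 30*U(4, 5) = 81/16 + 30*5² = 81/16 + 30*25 = 81/16 + 750 = 12081/16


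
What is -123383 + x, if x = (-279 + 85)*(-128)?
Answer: -98551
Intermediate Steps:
x = 24832 (x = -194*(-128) = 24832)
-123383 + x = -123383 + 24832 = -98551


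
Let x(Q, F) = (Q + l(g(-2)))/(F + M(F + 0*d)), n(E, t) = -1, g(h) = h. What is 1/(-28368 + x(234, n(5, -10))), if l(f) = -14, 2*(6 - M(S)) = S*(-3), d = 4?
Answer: -7/198136 ≈ -3.5329e-5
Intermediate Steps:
M(S) = 6 + 3*S/2 (M(S) = 6 - S*(-3)/2 = 6 - (-3)*S/2 = 6 + 3*S/2)
x(Q, F) = (-14 + Q)/(6 + 5*F/2) (x(Q, F) = (Q - 14)/(F + (6 + 3*(F + 0*4)/2)) = (-14 + Q)/(F + (6 + 3*(F + 0)/2)) = (-14 + Q)/(F + (6 + 3*F/2)) = (-14 + Q)/(6 + 5*F/2))
1/(-28368 + x(234, n(5, -10))) = 1/(-28368 + 2*(-14 + 234)/(12 + 5*(-1))) = 1/(-28368 + 2*220/(12 - 5)) = 1/(-28368 + 2*220/7) = 1/(-28368 + 2*(⅐)*220) = 1/(-28368 + 440/7) = 1/(-198136/7) = -7/198136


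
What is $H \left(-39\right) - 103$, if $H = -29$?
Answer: $1028$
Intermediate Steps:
$H \left(-39\right) - 103 = \left(-29\right) \left(-39\right) - 103 = 1131 - 103 = 1028$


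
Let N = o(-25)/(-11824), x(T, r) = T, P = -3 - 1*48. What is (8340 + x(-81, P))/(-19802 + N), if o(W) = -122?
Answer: -16275736/39023121 ≈ -0.41708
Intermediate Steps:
P = -51 (P = -3 - 48 = -51)
N = 61/5912 (N = -122/(-11824) = -122*(-1/11824) = 61/5912 ≈ 0.010318)
(8340 + x(-81, P))/(-19802 + N) = (8340 - 81)/(-19802 + 61/5912) = 8259/(-117069363/5912) = 8259*(-5912/117069363) = -16275736/39023121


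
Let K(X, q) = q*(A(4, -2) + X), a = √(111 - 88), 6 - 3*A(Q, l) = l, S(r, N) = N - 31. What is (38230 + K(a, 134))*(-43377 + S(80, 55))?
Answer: -1672876662 - 5809302*√23 ≈ -1.7007e+9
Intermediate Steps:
S(r, N) = -31 + N
A(Q, l) = 2 - l/3
a = √23 ≈ 4.7958
K(X, q) = q*(8/3 + X) (K(X, q) = q*((2 - ⅓*(-2)) + X) = q*((2 + ⅔) + X) = q*(8/3 + X))
(38230 + K(a, 134))*(-43377 + S(80, 55)) = (38230 + (⅓)*134*(8 + 3*√23))*(-43377 + (-31 + 55)) = (38230 + (1072/3 + 134*√23))*(-43377 + 24) = (115762/3 + 134*√23)*(-43353) = -1672876662 - 5809302*√23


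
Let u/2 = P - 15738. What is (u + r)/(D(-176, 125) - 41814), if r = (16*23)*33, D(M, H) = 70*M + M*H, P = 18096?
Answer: -2810/12689 ≈ -0.22145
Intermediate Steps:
D(M, H) = 70*M + H*M
u = 4716 (u = 2*(18096 - 15738) = 2*2358 = 4716)
r = 12144 (r = 368*33 = 12144)
(u + r)/(D(-176, 125) - 41814) = (4716 + 12144)/(-176*(70 + 125) - 41814) = 16860/(-176*195 - 41814) = 16860/(-34320 - 41814) = 16860/(-76134) = 16860*(-1/76134) = -2810/12689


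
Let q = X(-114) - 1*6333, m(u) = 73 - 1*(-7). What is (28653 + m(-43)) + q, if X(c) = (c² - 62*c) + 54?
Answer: 42518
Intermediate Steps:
m(u) = 80 (m(u) = 73 + 7 = 80)
X(c) = 54 + c² - 62*c
q = 13785 (q = (54 + (-114)² - 62*(-114)) - 1*6333 = (54 + 12996 + 7068) - 6333 = 20118 - 6333 = 13785)
(28653 + m(-43)) + q = (28653 + 80) + 13785 = 28733 + 13785 = 42518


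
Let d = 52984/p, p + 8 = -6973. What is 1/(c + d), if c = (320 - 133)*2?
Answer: 39/14290 ≈ 0.0027292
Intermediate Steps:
p = -6981 (p = -8 - 6973 = -6981)
d = -296/39 (d = 52984/(-6981) = 52984*(-1/6981) = -296/39 ≈ -7.5897)
c = 374 (c = 187*2 = 374)
1/(c + d) = 1/(374 - 296/39) = 1/(14290/39) = 39/14290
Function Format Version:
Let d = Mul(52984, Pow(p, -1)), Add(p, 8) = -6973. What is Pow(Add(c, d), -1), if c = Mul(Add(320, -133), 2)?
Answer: Rational(39, 14290) ≈ 0.0027292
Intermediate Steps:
p = -6981 (p = Add(-8, -6973) = -6981)
d = Rational(-296, 39) (d = Mul(52984, Pow(-6981, -1)) = Mul(52984, Rational(-1, 6981)) = Rational(-296, 39) ≈ -7.5897)
c = 374 (c = Mul(187, 2) = 374)
Pow(Add(c, d), -1) = Pow(Add(374, Rational(-296, 39)), -1) = Pow(Rational(14290, 39), -1) = Rational(39, 14290)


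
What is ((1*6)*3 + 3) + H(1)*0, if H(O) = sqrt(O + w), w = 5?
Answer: 21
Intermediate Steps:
H(O) = sqrt(5 + O) (H(O) = sqrt(O + 5) = sqrt(5 + O))
((1*6)*3 + 3) + H(1)*0 = ((1*6)*3 + 3) + sqrt(5 + 1)*0 = (6*3 + 3) + sqrt(6)*0 = (18 + 3) + 0 = 21 + 0 = 21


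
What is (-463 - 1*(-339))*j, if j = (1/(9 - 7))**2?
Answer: -31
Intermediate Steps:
j = 1/4 (j = (1/2)**2 = 1/4 ≈ 0.25000)
(-463 - 1*(-339))*j = (-463 - 1*(-339))*(1/4) = (-463 + 339)*(1/4) = -124*1/4 = -31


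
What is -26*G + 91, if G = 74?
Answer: -1833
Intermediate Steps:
-26*G + 91 = -26*74 + 91 = -1924 + 91 = -1833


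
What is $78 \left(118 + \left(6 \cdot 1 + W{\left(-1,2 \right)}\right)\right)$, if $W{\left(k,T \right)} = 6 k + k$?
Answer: $9126$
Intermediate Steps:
$W{\left(k,T \right)} = 7 k$
$78 \left(118 + \left(6 \cdot 1 + W{\left(-1,2 \right)}\right)\right) = 78 \left(118 + \left(6 \cdot 1 + 7 \left(-1\right)\right)\right) = 78 \left(118 + \left(6 - 7\right)\right) = 78 \left(118 - 1\right) = 78 \cdot 117 = 9126$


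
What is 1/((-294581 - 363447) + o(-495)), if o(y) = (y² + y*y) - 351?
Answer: -1/168329 ≈ -5.9407e-6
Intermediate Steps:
o(y) = -351 + 2*y² (o(y) = (y² + y²) - 351 = 2*y² - 351 = -351 + 2*y²)
1/((-294581 - 363447) + o(-495)) = 1/((-294581 - 363447) + (-351 + 2*(-495)²)) = 1/(-658028 + (-351 + 2*245025)) = 1/(-658028 + (-351 + 490050)) = 1/(-658028 + 489699) = 1/(-168329) = -1/168329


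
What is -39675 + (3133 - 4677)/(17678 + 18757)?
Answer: -1445560169/36435 ≈ -39675.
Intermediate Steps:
-39675 + (3133 - 4677)/(17678 + 18757) = -39675 - 1544/36435 = -1445560169/36435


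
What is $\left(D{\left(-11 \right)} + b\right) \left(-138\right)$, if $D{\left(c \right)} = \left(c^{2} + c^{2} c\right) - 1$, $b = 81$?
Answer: $155940$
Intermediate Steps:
$D{\left(c \right)} = -1 + c^{2} + c^{3}$ ($D{\left(c \right)} = \left(c^{2} + c^{3}\right) - 1 = -1 + c^{2} + c^{3}$)
$\left(D{\left(-11 \right)} + b\right) \left(-138\right) = \left(\left(-1 + \left(-11\right)^{2} + \left(-11\right)^{3}\right) + 81\right) \left(-138\right) = \left(\left(-1 + 121 - 1331\right) + 81\right) \left(-138\right) = \left(-1211 + 81\right) \left(-138\right) = \left(-1130\right) \left(-138\right) = 155940$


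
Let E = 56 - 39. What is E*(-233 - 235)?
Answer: -7956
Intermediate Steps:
E = 17
E*(-233 - 235) = 17*(-233 - 235) = 17*(-468) = -7956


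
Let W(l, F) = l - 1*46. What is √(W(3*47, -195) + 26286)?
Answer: √26381 ≈ 162.42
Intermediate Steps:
W(l, F) = -46 + l (W(l, F) = l - 46 = -46 + l)
√(W(3*47, -195) + 26286) = √((-46 + 3*47) + 26286) = √((-46 + 141) + 26286) = √(95 + 26286) = √26381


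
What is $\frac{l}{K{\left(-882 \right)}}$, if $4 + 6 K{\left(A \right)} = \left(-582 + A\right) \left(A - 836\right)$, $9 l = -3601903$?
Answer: $- \frac{3601903}{3772722} \approx -0.95472$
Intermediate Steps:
$l = - \frac{3601903}{9}$ ($l = \frac{1}{9} \left(-3601903\right) = - \frac{3601903}{9} \approx -4.0021 \cdot 10^{5}$)
$K{\left(A \right)} = - \frac{2}{3} + \frac{\left(-836 + A\right) \left(-582 + A\right)}{6}$ ($K{\left(A \right)} = - \frac{2}{3} + \frac{\left(-582 + A\right) \left(A - 836\right)}{6} = - \frac{2}{3} + \frac{\left(-582 + A\right) \left(-836 + A\right)}{6} = - \frac{2}{3} + \frac{\left(-836 + A\right) \left(-582 + A\right)}{6}$)
$\frac{l}{K{\left(-882 \right)}} = - \frac{3601903}{9 \left(\frac{243274}{3} - -208446 + \frac{\left(-882\right)^{2}}{6}\right)} = - \frac{3601903}{9 \left(\frac{243274}{3} + 208446 + \frac{1}{6} \cdot 777924\right)} = - \frac{3601903}{9 \left(\frac{243274}{3} + 208446 + 129654\right)} = - \frac{3601903}{9 \cdot \frac{1257574}{3}} = \left(- \frac{3601903}{9}\right) \frac{3}{1257574} = - \frac{3601903}{3772722}$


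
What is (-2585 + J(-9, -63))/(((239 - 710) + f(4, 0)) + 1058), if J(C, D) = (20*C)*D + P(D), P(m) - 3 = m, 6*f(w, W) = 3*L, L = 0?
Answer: 8695/587 ≈ 14.813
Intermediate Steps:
f(w, W) = 0 (f(w, W) = (3*0)/6 = (1/6)*0 = 0)
P(m) = 3 + m
J(C, D) = 3 + D + 20*C*D (J(C, D) = (20*C)*D + (3 + D) = 20*C*D + (3 + D) = 3 + D + 20*C*D)
(-2585 + J(-9, -63))/(((239 - 710) + f(4, 0)) + 1058) = (-2585 + (3 - 63 + 20*(-9)*(-63)))/(((239 - 710) + 0) + 1058) = (-2585 + (3 - 63 + 11340))/((-471 + 0) + 1058) = (-2585 + 11280)/(-471 + 1058) = 8695/587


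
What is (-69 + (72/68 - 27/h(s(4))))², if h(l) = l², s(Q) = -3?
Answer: 1454436/289 ≈ 5032.6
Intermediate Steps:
(-69 + (72/68 - 27/h(s(4))))² = (-69 + (72/68 - 27/((-3)²)))² = (-69 + (72*(1/68) - 27/9))² = (-69 + (18/17 - 27*⅑))² = (-69 + (18/17 - 3))² = (-69 - 33/17)² = (-1206/17)² = 1454436/289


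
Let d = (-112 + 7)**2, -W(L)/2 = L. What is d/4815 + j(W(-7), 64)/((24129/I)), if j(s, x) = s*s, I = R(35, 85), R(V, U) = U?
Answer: 1099175/368829 ≈ 2.9802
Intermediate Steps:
W(L) = -2*L
I = 85
d = 11025 (d = (-105)**2 = 11025)
j(s, x) = s**2
d/4815 + j(W(-7), 64)/((24129/I)) = 11025/4815 + (-2*(-7))**2/((24129/85)) = 11025*(1/4815) + 14**2/((24129*(1/85))) = 245/107 + 196/(24129/85) = 245/107 + 196*(85/24129) = 245/107 + 2380/3447 = 1099175/368829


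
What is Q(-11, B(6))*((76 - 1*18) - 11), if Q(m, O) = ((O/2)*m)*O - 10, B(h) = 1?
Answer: -1457/2 ≈ -728.50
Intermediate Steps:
Q(m, O) = -10 + m*O**2/2 (Q(m, O) = ((O*(1/2))*m)*O - 10 = ((O/2)*m)*O - 10 = (O*m/2)*O - 10 = m*O**2/2 - 10 = -10 + m*O**2/2)
Q(-11, B(6))*((76 - 1*18) - 11) = (-10 + (1/2)*(-11)*1**2)*((76 - 1*18) - 11) = (-10 + (1/2)*(-11)*1)*((76 - 18) - 11) = (-10 - 11/2)*(58 - 11) = -31/2*47 = -1457/2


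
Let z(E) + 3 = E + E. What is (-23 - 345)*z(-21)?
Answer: 16560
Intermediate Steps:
z(E) = -3 + 2*E (z(E) = -3 + (E + E) = -3 + 2*E)
(-23 - 345)*z(-21) = (-23 - 345)*(-3 + 2*(-21)) = -368*(-3 - 42) = -368*(-45) = 16560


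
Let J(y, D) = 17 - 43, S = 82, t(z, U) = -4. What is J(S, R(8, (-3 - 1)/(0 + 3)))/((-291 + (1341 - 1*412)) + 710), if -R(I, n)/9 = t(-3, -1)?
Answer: -13/674 ≈ -0.019288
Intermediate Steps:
R(I, n) = 36 (R(I, n) = -9*(-4) = 36)
J(y, D) = -26
J(S, R(8, (-3 - 1)/(0 + 3)))/((-291 + (1341 - 1*412)) + 710) = -26/((-291 + (1341 - 1*412)) + 710) = -26/((-291 + (1341 - 412)) + 710) = -26/((-291 + 929) + 710) = -26/(638 + 710) = -26/1348 = -26*1/1348 = -13/674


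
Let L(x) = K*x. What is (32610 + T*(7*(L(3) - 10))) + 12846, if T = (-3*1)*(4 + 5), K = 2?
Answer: 46212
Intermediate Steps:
T = -27 (T = -3*9 = -27)
L(x) = 2*x
(32610 + T*(7*(L(3) - 10))) + 12846 = (32610 - 189*(2*3 - 10)) + 12846 = (32610 - 189*(6 - 10)) + 12846 = (32610 - 189*(-4)) + 12846 = (32610 - 27*(-28)) + 12846 = (32610 + 756) + 12846 = 33366 + 12846 = 46212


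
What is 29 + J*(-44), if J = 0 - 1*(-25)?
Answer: -1071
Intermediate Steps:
J = 25 (J = 0 + 25 = 25)
29 + J*(-44) = 29 + 25*(-44) = 29 - 1100 = -1071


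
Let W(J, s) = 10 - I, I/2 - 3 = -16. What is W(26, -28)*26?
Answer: 936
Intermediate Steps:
I = -26 (I = 6 + 2*(-16) = 6 - 32 = -26)
W(J, s) = 36 (W(J, s) = 10 - 1*(-26) = 10 + 26 = 36)
W(26, -28)*26 = 36*26 = 936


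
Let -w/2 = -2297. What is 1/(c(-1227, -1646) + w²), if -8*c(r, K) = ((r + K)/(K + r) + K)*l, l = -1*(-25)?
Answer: 8/168879813 ≈ 4.7371e-8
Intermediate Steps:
l = 25
w = 4594 (w = -2*(-2297) = 4594)
c(r, K) = -25/8 - 25*K/8 (c(r, K) = -((r + K)/(K + r) + K)*25/8 = -((K + r)/(K + r) + K)*25/8 = -(1 + K)*25/8 = -(25 + 25*K)/8 = -25/8 - 25*K/8)
1/(c(-1227, -1646) + w²) = 1/((-25/8 - 25/8*(-1646)) + 4594²) = 1/((-25/8 + 20575/4) + 21104836) = 1/(41125/8 + 21104836) = 1/(168879813/8) = 8/168879813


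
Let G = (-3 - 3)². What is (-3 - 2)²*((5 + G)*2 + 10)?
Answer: 2300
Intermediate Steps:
G = 36 (G = (-6)² = 36)
(-3 - 2)²*((5 + G)*2 + 10) = (-3 - 2)²*((5 + 36)*2 + 10) = (-5)²*(41*2 + 10) = 25*(82 + 10) = 25*92 = 2300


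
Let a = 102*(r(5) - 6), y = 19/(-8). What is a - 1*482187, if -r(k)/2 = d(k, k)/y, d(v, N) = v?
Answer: -9165021/19 ≈ -4.8237e+5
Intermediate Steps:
y = -19/8 (y = 19*(-⅛) = -19/8 ≈ -2.3750)
r(k) = 16*k/19 (r(k) = -2*k/(-19/8) = -2*k*(-8)/19 = -(-16)*k/19 = 16*k/19)
a = -3468/19 (a = 102*((16/19)*5 - 6) = 102*(80/19 - 6) = 102*(-34/19) = -3468/19 ≈ -182.53)
a - 1*482187 = -3468/19 - 1*482187 = -3468/19 - 482187 = -9165021/19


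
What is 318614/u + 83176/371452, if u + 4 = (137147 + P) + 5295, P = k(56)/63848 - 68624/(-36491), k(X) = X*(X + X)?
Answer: 4739749444706059853/1926139289936847459 ≈ 2.4608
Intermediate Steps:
k(X) = 2*X² (k(X) = X*(2*X) = 2*X²)
P = 576297088/291234671 (P = (2*56²)/63848 - 68624/(-36491) = (2*3136)*(1/63848) - 68624*(-1/36491) = 6272*(1/63848) + 68624/36491 = 784/7981 + 68624/36491 = 576297088/291234671 ≈ 1.9788)
u = 41483460364986/291234671 (u = -4 + ((137147 + 576297088/291234671) + 5295) = -4 + (39942537720725/291234671 + 5295) = -4 + 41484625303670/291234671 = 41483460364986/291234671 ≈ 1.4244e+5)
318614/u + 83176/371452 = 318614/(41483460364986/291234671) + 83176/371452 = 318614*(291234671/41483460364986) + 83176*(1/371452) = 46395721732997/20741730182493 + 20794/92863 = 4739749444706059853/1926139289936847459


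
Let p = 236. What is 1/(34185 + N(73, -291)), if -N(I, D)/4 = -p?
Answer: 1/35129 ≈ 2.8467e-5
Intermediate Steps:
N(I, D) = 944 (N(I, D) = -(-4)*236 = -4*(-236) = 944)
1/(34185 + N(73, -291)) = 1/(34185 + 944) = 1/35129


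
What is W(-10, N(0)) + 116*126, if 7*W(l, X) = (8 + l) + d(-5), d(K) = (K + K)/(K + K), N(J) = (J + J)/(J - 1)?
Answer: 102311/7 ≈ 14616.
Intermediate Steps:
N(J) = 2*J/(-1 + J) (N(J) = (2*J)/(-1 + J) = 2*J/(-1 + J))
d(K) = 1 (d(K) = (2*K)/((2*K)) = (2*K)*(1/(2*K)) = 1)
W(l, X) = 9/7 + l/7 (W(l, X) = ((8 + l) + 1)/7 = (9 + l)/7 = 9/7 + l/7)
W(-10, N(0)) + 116*126 = (9/7 + (⅐)*(-10)) + 116*126 = (9/7 - 10/7) + 14616 = -⅐ + 14616 = 102311/7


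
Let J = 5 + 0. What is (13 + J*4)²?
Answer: 1089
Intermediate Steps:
J = 5
(13 + J*4)² = (13 + 5*4)² = (13 + 20)² = 33² = 1089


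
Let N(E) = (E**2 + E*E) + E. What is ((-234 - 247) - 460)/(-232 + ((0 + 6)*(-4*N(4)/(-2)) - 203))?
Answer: 941/3 ≈ 313.67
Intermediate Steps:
N(E) = E + 2*E**2 (N(E) = (E**2 + E**2) + E = 2*E**2 + E = E + 2*E**2)
((-234 - 247) - 460)/(-232 + ((0 + 6)*(-4*N(4)/(-2)) - 203)) = ((-234 - 247) - 460)/(-232 + ((0 + 6)*(-4*4*(1 + 2*4)/(-2)) - 203)) = (-481 - 460)/(-232 + (6*(-4*4*(1 + 8)*(-1)/2) - 203)) = -941/(-232 + (6*(-4*4*9*(-1)/2) - 203)) = -941/(-232 + (6*(-144*(-1)/2) - 203)) = -941/(-232 + (6*(-4*(-18)) - 203)) = -941/(-232 + (6*72 - 203)) = -941/(-232 + (432 - 203)) = -941/(-232 + 229) = -941/(-3) = -941*(-1/3) = 941/3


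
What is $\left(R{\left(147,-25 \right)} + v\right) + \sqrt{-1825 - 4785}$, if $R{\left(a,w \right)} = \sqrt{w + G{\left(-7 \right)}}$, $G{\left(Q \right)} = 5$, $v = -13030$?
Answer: $-13030 + i \sqrt{6610} + 2 i \sqrt{5} \approx -13030.0 + 85.774 i$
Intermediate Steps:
$R{\left(a,w \right)} = \sqrt{5 + w}$ ($R{\left(a,w \right)} = \sqrt{w + 5} = \sqrt{5 + w}$)
$\left(R{\left(147,-25 \right)} + v\right) + \sqrt{-1825 - 4785} = \left(\sqrt{5 - 25} - 13030\right) + \sqrt{-1825 - 4785} = \left(\sqrt{-20} - 13030\right) + \sqrt{-6610} = \left(2 i \sqrt{5} - 13030\right) + i \sqrt{6610} = \left(-13030 + 2 i \sqrt{5}\right) + i \sqrt{6610} = -13030 + i \sqrt{6610} + 2 i \sqrt{5}$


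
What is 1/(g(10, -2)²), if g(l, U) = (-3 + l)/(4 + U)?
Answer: 4/49 ≈ 0.081633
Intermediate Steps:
g(l, U) = (-3 + l)/(4 + U)
1/(g(10, -2)²) = 1/(((-3 + 10)/(4 - 2))²) = 1/((7/2)²) = 1/(49/4) = 4/49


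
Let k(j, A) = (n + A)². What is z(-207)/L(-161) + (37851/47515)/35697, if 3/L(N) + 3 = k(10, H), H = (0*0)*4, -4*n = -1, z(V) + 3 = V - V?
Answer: 26573108167/9046095760 ≈ 2.9375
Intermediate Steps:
z(V) = -3 (z(V) = -3 + (V - V) = -3 + 0 = -3)
n = ¼ (n = -¼*(-1) = ¼ ≈ 0.25000)
H = 0 (H = 0*4 = 0)
k(j, A) = (¼ + A)²
L(N) = -48/47 (L(N) = 3/(-3 + (1 + 4*0)²/16) = 3/(-3 + (1 + 0)²/16) = 3/(-3 + (1/16)*1²) = 3/(-3 + (1/16)*1) = 3/(-3 + 1/16) = 3/(-47/16) = 3*(-16/47) = -48/47)
z(-207)/L(-161) + (37851/47515)/35697 = -3/(-48/47) + (37851/47515)/35697 = -3*(-47/48) + (37851*(1/47515))*(1/35697) = 47/16 + (37851/47515)*(1/35697) = 47/16 + 12617/565380985 = 26573108167/9046095760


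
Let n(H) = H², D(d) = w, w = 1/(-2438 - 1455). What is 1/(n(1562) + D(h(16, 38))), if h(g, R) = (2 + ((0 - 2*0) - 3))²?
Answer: 3893/9498312691 ≈ 4.0986e-7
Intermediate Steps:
w = -1/3893 (w = 1/(-3893) = -1/3893 ≈ -0.00025687)
h(g, R) = 1 (h(g, R) = (2 + ((0 + 0) - 3))² = (2 + (0 - 3))² = (2 - 3)² = (-1)² = 1)
D(d) = -1/3893
1/(n(1562) + D(h(16, 38))) = 1/(1562² - 1/3893) = 1/(2439844 - 1/3893) = 1/(9498312691/3893) = 3893/9498312691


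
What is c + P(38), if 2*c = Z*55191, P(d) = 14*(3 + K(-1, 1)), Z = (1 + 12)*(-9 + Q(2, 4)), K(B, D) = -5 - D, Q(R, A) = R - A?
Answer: -7892397/2 ≈ -3.9462e+6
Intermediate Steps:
Z = -143 (Z = (1 + 12)*(-9 + (2 - 1*4)) = 13*(-9 + (2 - 4)) = 13*(-9 - 2) = 13*(-11) = -143)
P(d) = -42 (P(d) = 14*(3 + (-5 - 1*1)) = 14*(3 + (-5 - 1)) = 14*(3 - 6) = 14*(-3) = -42)
c = -7892313/2 (c = (-143*55191)/2 = (1/2)*(-7892313) = -7892313/2 ≈ -3.9462e+6)
c + P(38) = -7892313/2 - 42 = -7892397/2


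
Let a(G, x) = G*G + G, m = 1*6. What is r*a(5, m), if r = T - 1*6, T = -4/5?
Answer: -204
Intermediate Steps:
m = 6
T = -⅘ (T = -4*⅕ = -⅘ ≈ -0.80000)
r = -34/5 (r = -⅘ - 1*6 = -⅘ - 6 = -34/5 ≈ -6.8000)
a(G, x) = G + G² (a(G, x) = G² + G = G + G²)
r*a(5, m) = -34*(1 + 5) = -34*6 = -34/5*30 = -204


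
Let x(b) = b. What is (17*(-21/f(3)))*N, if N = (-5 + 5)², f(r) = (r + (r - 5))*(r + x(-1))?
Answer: 0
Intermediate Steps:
f(r) = (-1 + r)*(-5 + 2*r) (f(r) = (r + (r - 5))*(r - 1) = (r + (-5 + r))*(-1 + r) = (-5 + 2*r)*(-1 + r) = (-1 + r)*(-5 + 2*r))
N = 0 (N = 0² = 0)
(17*(-21/f(3)))*N = (17*(-21/(5 - 7*3 + 2*3²)))*0 = (17*(-21/(5 - 21 + 2*9)))*0 = (17*(-21/(5 - 21 + 18)))*0 = (17*(-21/2))*0 = -357/2*0 = 0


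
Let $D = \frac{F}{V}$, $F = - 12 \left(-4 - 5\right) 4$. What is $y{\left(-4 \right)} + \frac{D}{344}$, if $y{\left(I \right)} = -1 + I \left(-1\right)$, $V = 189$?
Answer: $\frac{905}{301} \approx 3.0066$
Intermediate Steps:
$F = 432$ ($F = - 12 \left(\left(-9\right) 4\right) = \left(-12\right) \left(-36\right) = 432$)
$y{\left(I \right)} = -1 - I$
$D = \frac{16}{7}$ ($D = \frac{432}{189} = 432 \cdot \frac{1}{189} = \frac{16}{7} \approx 2.2857$)
$y{\left(-4 \right)} + \frac{D}{344} = \left(-1 - -4\right) + \frac{1}{344} \cdot \frac{16}{7} = \left(-1 + 4\right) + \frac{1}{344} \cdot \frac{16}{7} = 3 + \frac{2}{301} = \frac{905}{301}$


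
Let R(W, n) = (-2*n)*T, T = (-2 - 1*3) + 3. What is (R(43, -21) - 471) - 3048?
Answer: -3603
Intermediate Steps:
T = -2 (T = (-2 - 3) + 3 = -5 + 3 = -2)
R(W, n) = 4*n (R(W, n) = -2*n*(-2) = 4*n)
(R(43, -21) - 471) - 3048 = (4*(-21) - 471) - 3048 = (-84 - 471) - 3048 = -555 - 3048 = -3603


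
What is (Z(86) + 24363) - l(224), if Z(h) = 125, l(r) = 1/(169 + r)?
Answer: 9623783/393 ≈ 24488.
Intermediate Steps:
(Z(86) + 24363) - l(224) = (125 + 24363) - 1/(169 + 224) = 24488 - 1/393 = 9623783/393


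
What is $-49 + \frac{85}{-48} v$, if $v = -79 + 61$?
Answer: $- \frac{137}{8} \approx -17.125$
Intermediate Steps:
$v = -18$
$-49 + \frac{85}{-48} v = -49 + \frac{85}{-48} \left(-18\right) = -49 + 85 \left(- \frac{1}{48}\right) \left(-18\right) = -49 - - \frac{255}{8} = -49 + \frac{255}{8} = - \frac{137}{8}$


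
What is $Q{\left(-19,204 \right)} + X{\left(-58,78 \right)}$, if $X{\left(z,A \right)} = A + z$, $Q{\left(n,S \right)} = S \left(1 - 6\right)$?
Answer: $-1000$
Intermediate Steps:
$Q{\left(n,S \right)} = - 5 S$ ($Q{\left(n,S \right)} = S \left(-5\right) = - 5 S$)
$Q{\left(-19,204 \right)} + X{\left(-58,78 \right)} = \left(-5\right) 204 + \left(78 - 58\right) = -1020 + 20 = -1000$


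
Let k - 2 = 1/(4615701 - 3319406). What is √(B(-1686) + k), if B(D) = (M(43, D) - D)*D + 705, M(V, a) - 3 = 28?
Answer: 2*I*√24812664709294605/185185 ≈ 1701.2*I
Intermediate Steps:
M(V, a) = 31 (M(V, a) = 3 + 28 = 31)
B(D) = 705 + D*(31 - D) (B(D) = (31 - D)*D + 705 = D*(31 - D) + 705 = 705 + D*(31 - D))
k = 2592591/1296295 (k = 2 + 1/(4615701 - 3319406) = 2 + 1/1296295 = 2592591/1296295 ≈ 2.0000)
√(B(-1686) + k) = √((705 - 1*(-1686)² + 31*(-1686)) + 2592591/1296295) = √((705 - 1*2842596 - 52266) + 2592591/1296295) = √((705 - 2842596 - 52266) + 2592591/1296295) = √(-2894157 + 2592591/1296295) = √(-3751678655724/1296295) = 2*I*√24812664709294605/185185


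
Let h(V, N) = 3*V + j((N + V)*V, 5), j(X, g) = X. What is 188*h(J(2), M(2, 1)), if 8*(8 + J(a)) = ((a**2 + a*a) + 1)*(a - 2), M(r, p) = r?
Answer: 4512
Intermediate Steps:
J(a) = -8 + (1 + 2*a**2)*(-2 + a)/8 (J(a) = -8 + (((a**2 + a*a) + 1)*(a - 2))/8 = -8 + (((a**2 + a**2) + 1)*(-2 + a))/8 = -8 + ((2*a**2 + 1)*(-2 + a))/8 = -8 + ((1 + 2*a**2)*(-2 + a))/8 = -8 + (1 + 2*a**2)*(-2 + a)/8)
h(V, N) = 3*V + V*(N + V) (h(V, N) = 3*V + (N + V)*V = 3*V + V*(N + V))
188*h(J(2), M(2, 1)) = 188*((-33/4 - 1/2*2**2 + (1/4)*2**3 + (1/8)*2)*(3 + 2 + (-33/4 - 1/2*2**2 + (1/4)*2**3 + (1/8)*2))) = 188*((-33/4 - 1/2*4 + (1/4)*8 + 1/4)*(3 + 2 + (-33/4 - 1/2*4 + (1/4)*8 + 1/4))) = 188*((-33/4 - 2 + 2 + 1/4)*(3 + 2 + (-33/4 - 2 + 2 + 1/4))) = 188*(-8*(3 + 2 - 8)) = 188*(-8*(-3)) = 188*24 = 4512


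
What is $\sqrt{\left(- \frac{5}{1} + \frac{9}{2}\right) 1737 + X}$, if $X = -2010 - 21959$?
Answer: $\frac{5 i \sqrt{3974}}{2} \approx 157.6 i$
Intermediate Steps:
$X = -23969$
$\sqrt{\left(- \frac{5}{1} + \frac{9}{2}\right) 1737 + X} = \sqrt{\left(- \frac{5}{1} + \frac{9}{2}\right) 1737 - 23969} = \sqrt{\left(\left(-5\right) 1 + 9 \cdot \frac{1}{2}\right) 1737 - 23969} = \sqrt{\left(-5 + \frac{9}{2}\right) 1737 - 23969} = \sqrt{\left(- \frac{1}{2}\right) 1737 - 23969} = \sqrt{- \frac{1737}{2} - 23969} = \sqrt{- \frac{49675}{2}} = \frac{5 i \sqrt{3974}}{2}$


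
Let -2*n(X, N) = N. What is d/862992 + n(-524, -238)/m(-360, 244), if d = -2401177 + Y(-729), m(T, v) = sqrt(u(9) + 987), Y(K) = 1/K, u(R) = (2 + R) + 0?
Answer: -67325309/24196968 + 119*sqrt(998)/998 ≈ 0.98449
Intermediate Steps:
u(R) = 2 + R
n(X, N) = -N/2
m(T, v) = sqrt(998) (m(T, v) = sqrt((2 + 9) + 987) = sqrt(11 + 987) = sqrt(998))
d = -1750458034/729 (d = -2401177 + 1/(-729) = -2401177 - 1/729 = -1750458034/729 ≈ -2.4012e+6)
d/862992 + n(-524, -238)/m(-360, 244) = -1750458034/729/862992 + (-1/2*(-238))/(sqrt(998)) = -1750458034/729*1/862992 + 119*(sqrt(998)/998) = -67325309/24196968 + 119*sqrt(998)/998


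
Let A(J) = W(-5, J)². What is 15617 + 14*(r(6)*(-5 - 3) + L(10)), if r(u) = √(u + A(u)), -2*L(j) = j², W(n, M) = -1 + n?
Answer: 14917 - 112*√42 ≈ 14191.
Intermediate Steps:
A(J) = 36 (A(J) = (-1 - 5)² = (-6)² = 36)
L(j) = -j²/2
r(u) = √(36 + u) (r(u) = √(u + 36) = √(36 + u))
15617 + 14*(r(6)*(-5 - 3) + L(10)) = 15617 + 14*(√(36 + 6)*(-5 - 3) - ½*10²) = 15617 + 14*(√42*(-8) - ½*100) = 15617 + 14*(-8*√42 - 50) = 15617 + 14*(-50 - 8*√42) = 15617 + (-700 - 112*√42) = 14917 - 112*√42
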